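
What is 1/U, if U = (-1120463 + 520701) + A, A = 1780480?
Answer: 1/1180718 ≈ 8.4694e-7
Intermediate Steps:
U = 1180718 (U = (-1120463 + 520701) + 1780480 = -599762 + 1780480 = 1180718)
1/U = 1/1180718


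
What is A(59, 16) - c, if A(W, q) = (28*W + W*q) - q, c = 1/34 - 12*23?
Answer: 97103/34 ≈ 2856.0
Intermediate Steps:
c = -9383/34 (c = 1/34 - 276 = -9383/34 ≈ -275.97)
A(W, q) = -q + 28*W + W*q
A(59, 16) - c = (-1*16 + 28*59 + 59*16) - 1*(-9383/34) = (-16 + 1652 + 944) + 9383/34 = 2580 + 9383/34 = 97103/34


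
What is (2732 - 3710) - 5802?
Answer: -6780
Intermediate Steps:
(2732 - 3710) - 5802 = -978 - 5802 = -6780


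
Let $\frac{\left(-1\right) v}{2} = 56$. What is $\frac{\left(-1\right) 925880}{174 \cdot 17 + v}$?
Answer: $- \frac{462940}{1423} \approx -325.33$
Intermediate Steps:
$v = -112$ ($v = \left(-2\right) 56 = -112$)
$\frac{\left(-1\right) 925880}{174 \cdot 17 + v} = \frac{\left(-1\right) 925880}{174 \cdot 17 - 112} = - \frac{925880}{2958 - 112} = - \frac{925880}{2846} = \left(-925880\right) \frac{1}{2846} = - \frac{462940}{1423}$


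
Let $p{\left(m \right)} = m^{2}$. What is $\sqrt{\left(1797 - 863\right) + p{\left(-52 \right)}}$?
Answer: $\sqrt{3638} \approx 60.316$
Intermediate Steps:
$\sqrt{\left(1797 - 863\right) + p{\left(-52 \right)}} = \sqrt{\left(1797 - 863\right) + \left(-52\right)^{2}} = \sqrt{934 + 2704} = \sqrt{3638}$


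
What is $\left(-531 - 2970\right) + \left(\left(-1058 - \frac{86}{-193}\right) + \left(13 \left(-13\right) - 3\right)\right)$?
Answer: $- \frac{912997}{193} \approx -4730.6$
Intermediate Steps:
$\left(-531 - 2970\right) + \left(\left(-1058 - \frac{86}{-193}\right) + \left(13 \left(-13\right) - 3\right)\right) = -3501 - \frac{237304}{193} = - \frac{912997}{193}$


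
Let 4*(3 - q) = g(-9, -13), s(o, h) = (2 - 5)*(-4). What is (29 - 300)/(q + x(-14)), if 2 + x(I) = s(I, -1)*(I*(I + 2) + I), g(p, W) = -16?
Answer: -271/1853 ≈ -0.14625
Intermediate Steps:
s(o, h) = 12 (s(o, h) = -3*(-4) = 12)
x(I) = -2 + 12*I + 12*I*(2 + I) (x(I) = -2 + 12*(I*(I + 2) + I) = -2 + 12*(I*(2 + I) + I) = -2 + 12*(I + I*(2 + I)) = -2 + (12*I + 12*I*(2 + I)) = -2 + 12*I + 12*I*(2 + I))
q = 7 (q = 3 - ¼*(-16) = 3 + 4 = 7)
(29 - 300)/(q + x(-14)) = (29 - 300)/(7 + (-2 + 12*(-14)² + 36*(-14))) = -271/(7 + (-2 + 12*196 - 504)) = -271/(7 + (-2 + 2352 - 504)) = -271/(7 + 1846) = -271/1853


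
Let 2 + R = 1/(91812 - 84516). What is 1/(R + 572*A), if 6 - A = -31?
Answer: 7296/154397953 ≈ 4.7254e-5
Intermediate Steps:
A = 37 (A = 6 - 1*(-31) = 6 + 31 = 37)
R = -14591/7296 (R = -2 + 1/(91812 - 84516) = -2 + 1/7296 = -14591/7296 ≈ -1.9999)
1/(R + 572*A) = 1/(-14591/7296 + 572*37) = 1/(-14591/7296 + 21164) = 1/(154397953/7296) = 7296/154397953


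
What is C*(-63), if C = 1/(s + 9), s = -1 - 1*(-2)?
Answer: -63/10 ≈ -6.3000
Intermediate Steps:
s = 1 (s = -1 + 2 = 1)
C = ⅒ (C = 1/(1 + 9) = 1/10 = ⅒ ≈ 0.10000)
C*(-63) = (⅒)*(-63) = -63/10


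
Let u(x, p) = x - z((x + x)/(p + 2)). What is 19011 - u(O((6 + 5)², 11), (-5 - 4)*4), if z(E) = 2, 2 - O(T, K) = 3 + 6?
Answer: 19020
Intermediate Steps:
O(T, K) = -7 (O(T, K) = 2 - (3 + 6) = 2 - 1*9 = 2 - 9 = -7)
u(x, p) = -2 + x (u(x, p) = x - 1*2 = x - 2 = -2 + x)
19011 - u(O((6 + 5)², 11), (-5 - 4)*4) = 19011 - (-2 - 7) = 19011 - 1*(-9) = 19011 + 9 = 19020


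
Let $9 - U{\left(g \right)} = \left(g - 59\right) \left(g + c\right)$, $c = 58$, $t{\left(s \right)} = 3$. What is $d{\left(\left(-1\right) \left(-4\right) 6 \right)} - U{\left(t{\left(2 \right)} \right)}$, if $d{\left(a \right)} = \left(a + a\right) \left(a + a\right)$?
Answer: $-1121$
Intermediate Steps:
$U{\left(g \right)} = 9 - \left(-59 + g\right) \left(58 + g\right)$ ($U{\left(g \right)} = 9 - \left(g - 59\right) \left(g + 58\right) = 9 - \left(-59 + g\right) \left(58 + g\right)$)
$d{\left(a \right)} = 4 a^{2}$ ($d{\left(a \right)} = 2 a 2 a = 4 a^{2}$)
$d{\left(\left(-1\right) \left(-4\right) 6 \right)} - U{\left(t{\left(2 \right)} \right)} = 4 \left(\left(-1\right) \left(-4\right) 6\right)^{2} - \left(3431 + 3 - 3^{2}\right) = 4 \left(4 \cdot 6\right)^{2} - \left(3431 + 3 - 9\right) = 4 \cdot 24^{2} - \left(3431 + 3 - 9\right) = 4 \cdot 576 - 3425 = 2304 - 3425 = -1121$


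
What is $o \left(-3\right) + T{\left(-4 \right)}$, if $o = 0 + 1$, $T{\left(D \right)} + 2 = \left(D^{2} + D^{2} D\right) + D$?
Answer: $-57$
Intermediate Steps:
$T{\left(D \right)} = -2 + D + D^{2} + D^{3}$ ($T{\left(D \right)} = -2 + \left(\left(D^{2} + D^{2} D\right) + D\right) = -2 + \left(\left(D^{2} + D^{3}\right) + D\right) = -2 + \left(D + D^{2} + D^{3}\right) = -2 + D + D^{2} + D^{3}$)
$o = 1$
$o \left(-3\right) + T{\left(-4 \right)} = 1 \left(-3\right) + \left(-2 - 4 + \left(-4\right)^{2} + \left(-4\right)^{3}\right) = -3 - 54 = -57$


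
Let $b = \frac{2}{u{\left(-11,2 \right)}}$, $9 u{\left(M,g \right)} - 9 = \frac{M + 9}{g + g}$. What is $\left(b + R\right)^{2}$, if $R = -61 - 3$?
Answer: $\frac{1106704}{289} \approx 3829.4$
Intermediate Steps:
$u{\left(M,g \right)} = 1 + \frac{9 + M}{18 g}$ ($u{\left(M,g \right)} = 1 + \frac{\left(M + 9\right) \frac{1}{g + g}}{9} = 1 + \frac{\left(9 + M\right) \frac{1}{2 g}}{9} = 1 + \frac{\frac{1}{2} \frac{1}{g} \left(9 + M\right)}{9} = 1 + \frac{9 + M}{18 g}$)
$R = -64$ ($R = -61 - 3 = -64$)
$b = \frac{36}{17}$ ($b = \frac{2}{\frac{1}{18} \cdot \frac{1}{2} \left(9 - 11 + 18 \cdot 2\right)} = \frac{2}{\frac{1}{18} \cdot \frac{1}{2} \left(9 - 11 + 36\right)} = \frac{2}{\frac{1}{18} \cdot \frac{1}{2} \cdot 34} = \frac{2}{\frac{17}{18}} = 2 \cdot \frac{18}{17} = \frac{36}{17} \approx 2.1176$)
$\left(b + R\right)^{2} = \left(\frac{36}{17} - 64\right)^{2} = \left(- \frac{1052}{17}\right)^{2} = \frac{1106704}{289}$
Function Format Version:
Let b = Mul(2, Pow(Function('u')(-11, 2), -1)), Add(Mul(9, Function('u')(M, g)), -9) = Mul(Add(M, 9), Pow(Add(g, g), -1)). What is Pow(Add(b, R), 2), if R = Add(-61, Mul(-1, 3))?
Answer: Rational(1106704, 289) ≈ 3829.4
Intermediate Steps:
Function('u')(M, g) = Add(1, Mul(Rational(1, 18), Pow(g, -1), Add(9, M))) (Function('u')(M, g) = Add(1, Mul(Rational(1, 9), Mul(Add(M, 9), Pow(Add(g, g), -1)))) = Add(1, Mul(Rational(1, 9), Mul(Add(9, M), Pow(Mul(2, g), -1)))) = Add(1, Mul(Rational(1, 9), Mul(Add(9, M), Mul(Rational(1, 2), Pow(g, -1))))) = Add(1, Mul(Rational(1, 9), Mul(Rational(1, 2), Pow(g, -1), Add(9, M)))) = Add(1, Mul(Rational(1, 18), Pow(g, -1), Add(9, M))))
R = -64 (R = Add(-61, -3) = -64)
b = Rational(36, 17) (b = Mul(2, Pow(Mul(Rational(1, 18), Pow(2, -1), Add(9, -11, Mul(18, 2))), -1)) = Mul(2, Pow(Mul(Rational(1, 18), Rational(1, 2), Add(9, -11, 36)), -1)) = Mul(2, Pow(Mul(Rational(1, 18), Rational(1, 2), 34), -1)) = Mul(2, Pow(Rational(17, 18), -1)) = Mul(2, Rational(18, 17)) = Rational(36, 17) ≈ 2.1176)
Pow(Add(b, R), 2) = Pow(Add(Rational(36, 17), -64), 2) = Pow(Rational(-1052, 17), 2) = Rational(1106704, 289)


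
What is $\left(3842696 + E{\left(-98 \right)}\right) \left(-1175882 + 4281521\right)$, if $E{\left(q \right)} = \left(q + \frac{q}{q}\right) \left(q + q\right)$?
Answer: $11993070971412$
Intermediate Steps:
$E{\left(q \right)} = 2 q \left(1 + q\right)$ ($E{\left(q \right)} = \left(q + 1\right) 2 q = \left(1 + q\right) 2 q = 2 q \left(1 + q\right)$)
$\left(3842696 + E{\left(-98 \right)}\right) \left(-1175882 + 4281521\right) = \left(3842696 + 2 \left(-98\right) \left(1 - 98\right)\right) \left(-1175882 + 4281521\right) = \left(3842696 + 2 \left(-98\right) \left(-97\right)\right) 3105639 = \left(3842696 + 19012\right) 3105639 = 3861708 \cdot 3105639 = 11993070971412$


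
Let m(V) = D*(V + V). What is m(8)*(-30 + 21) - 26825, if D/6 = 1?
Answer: -27689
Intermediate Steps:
D = 6 (D = 6*1 = 6)
m(V) = 12*V (m(V) = 6*(V + V) = 6*(2*V) = 12*V)
m(8)*(-30 + 21) - 26825 = (12*8)*(-30 + 21) - 26825 = 96*(-9) - 26825 = -864 - 26825 = -27689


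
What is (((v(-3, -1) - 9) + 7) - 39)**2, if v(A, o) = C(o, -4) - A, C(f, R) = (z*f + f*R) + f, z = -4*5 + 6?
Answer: 441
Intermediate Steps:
z = -14 (z = -20 + 6 = -14)
C(f, R) = -13*f + R*f (C(f, R) = (-14*f + f*R) + f = (-14*f + R*f) + f = -13*f + R*f)
v(A, o) = -A - 17*o (v(A, o) = o*(-13 - 4) - A = o*(-17) - A = -17*o - A = -A - 17*o)
(((v(-3, -1) - 9) + 7) - 39)**2 = ((((-1*(-3) - 17*(-1)) - 9) + 7) - 39)**2 = ((((3 + 17) - 9) + 7) - 39)**2 = (((20 - 9) + 7) - 39)**2 = ((11 + 7) - 39)**2 = (18 - 39)**2 = (-21)**2 = 441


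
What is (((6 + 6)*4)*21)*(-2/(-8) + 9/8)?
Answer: 1386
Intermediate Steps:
(((6 + 6)*4)*21)*(-2/(-8) + 9/8) = ((12*4)*21)*(-2*(-⅛) + 9*(⅛)) = (48*21)*(¼ + 9/8) = 1008*(11/8) = 1386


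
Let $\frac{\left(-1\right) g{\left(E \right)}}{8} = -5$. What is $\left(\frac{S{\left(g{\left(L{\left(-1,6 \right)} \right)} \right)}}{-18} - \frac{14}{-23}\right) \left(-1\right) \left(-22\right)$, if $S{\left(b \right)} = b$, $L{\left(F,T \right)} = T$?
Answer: $- \frac{7348}{207} \approx -35.498$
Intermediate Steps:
$g{\left(E \right)} = 40$ ($g{\left(E \right)} = \left(-8\right) \left(-5\right) = 40$)
$\left(\frac{S{\left(g{\left(L{\left(-1,6 \right)} \right)} \right)}}{-18} - \frac{14}{-23}\right) \left(-1\right) \left(-22\right) = \left(\frac{40}{-18} - \frac{14}{-23}\right) \left(-1\right) \left(-22\right) = \left(40 \left(- \frac{1}{18}\right) - - \frac{14}{23}\right) \left(-1\right) \left(-22\right) = \left(- \frac{20}{9} + \frac{14}{23}\right) \left(-1\right) \left(-22\right) = \left(- \frac{334}{207}\right) \left(-1\right) \left(-22\right) = \frac{334}{207} \left(-22\right) = - \frac{7348}{207}$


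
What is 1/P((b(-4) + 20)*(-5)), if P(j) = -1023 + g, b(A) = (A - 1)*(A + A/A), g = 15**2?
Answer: -1/798 ≈ -0.0012531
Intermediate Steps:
g = 225
b(A) = (1 + A)*(-1 + A) (b(A) = (-1 + A)*(A + 1) = (-1 + A)*(1 + A) = (1 + A)*(-1 + A))
P(j) = -798 (P(j) = -1023 + 225 = -798)
1/P((b(-4) + 20)*(-5)) = 1/(-798) = -1/798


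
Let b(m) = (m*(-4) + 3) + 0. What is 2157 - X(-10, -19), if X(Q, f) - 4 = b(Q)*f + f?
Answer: 2989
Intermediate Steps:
b(m) = 3 - 4*m (b(m) = (-4*m + 3) + 0 = (3 - 4*m) + 0 = 3 - 4*m)
X(Q, f) = 4 + f + f*(3 - 4*Q) (X(Q, f) = 4 + ((3 - 4*Q)*f + f) = 4 + (f*(3 - 4*Q) + f) = 4 + (f + f*(3 - 4*Q)) = 4 + f + f*(3 - 4*Q))
2157 - X(-10, -19) = 2157 - (4 + 4*(-19) - 4*(-10)*(-19)) = 2157 - (4 - 76 - 760) = 2157 - 1*(-832) = 2157 + 832 = 2989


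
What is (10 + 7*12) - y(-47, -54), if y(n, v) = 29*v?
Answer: 1660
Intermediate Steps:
(10 + 7*12) - y(-47, -54) = (10 + 7*12) - 29*(-54) = (10 + 84) - 1*(-1566) = 94 + 1566 = 1660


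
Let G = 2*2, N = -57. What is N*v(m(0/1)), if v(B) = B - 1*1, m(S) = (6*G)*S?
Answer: 57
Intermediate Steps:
G = 4
m(S) = 24*S (m(S) = (6*4)*S = 24*S)
v(B) = -1 + B (v(B) = B - 1 = -1 + B)
N*v(m(0/1)) = -57*(-1 + 24*(0/1)) = -57*(-1 + 24*(0*1)) = -57*(-1 + 24*0) = -57*(-1 + 0) = -57*(-1) = 57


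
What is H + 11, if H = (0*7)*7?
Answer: 11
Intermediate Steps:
H = 0 (H = 0*7 = 0)
H + 11 = 0 + 11 = 11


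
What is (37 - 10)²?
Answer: 729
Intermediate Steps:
(37 - 10)² = 27² = 729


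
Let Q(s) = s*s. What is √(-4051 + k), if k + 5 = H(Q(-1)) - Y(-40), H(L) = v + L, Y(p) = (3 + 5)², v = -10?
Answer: I*√4129 ≈ 64.257*I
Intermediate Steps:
Q(s) = s²
Y(p) = 64 (Y(p) = 8² = 64)
H(L) = -10 + L
k = -78 (k = -5 + ((-10 + (-1)²) - 1*64) = -5 + ((-10 + 1) - 64) = -5 + (-9 - 64) = -5 - 73 = -78)
√(-4051 + k) = √(-4051 - 78) = √(-4129) = I*√4129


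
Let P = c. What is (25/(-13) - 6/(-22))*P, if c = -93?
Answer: 21948/143 ≈ 153.48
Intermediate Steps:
P = -93
(25/(-13) - 6/(-22))*P = (25/(-13) - 6/(-22))*(-93) = (25*(-1/13) - 6*(-1/22))*(-93) = (-25/13 + 3/11)*(-93) = -236/143*(-93) = 21948/143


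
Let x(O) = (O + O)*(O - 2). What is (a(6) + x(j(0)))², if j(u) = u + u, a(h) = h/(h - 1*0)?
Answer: 1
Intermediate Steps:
a(h) = 1 (a(h) = h/(h + 0) = h/h = 1)
j(u) = 2*u
x(O) = 2*O*(-2 + O) (x(O) = (2*O)*(-2 + O) = 2*O*(-2 + O))
(a(6) + x(j(0)))² = (1 + 2*(2*0)*(-2 + 2*0))² = (1 + 2*0*(-2 + 0))² = (1 + 2*0*(-2))² = (1 + 0)² = 1² = 1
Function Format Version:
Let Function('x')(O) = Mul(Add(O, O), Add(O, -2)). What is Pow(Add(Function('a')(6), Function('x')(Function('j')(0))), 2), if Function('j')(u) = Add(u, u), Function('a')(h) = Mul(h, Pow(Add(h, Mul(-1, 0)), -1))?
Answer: 1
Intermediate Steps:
Function('a')(h) = 1 (Function('a')(h) = Mul(h, Pow(Add(h, 0), -1)) = Mul(h, Pow(h, -1)) = 1)
Function('j')(u) = Mul(2, u)
Function('x')(O) = Mul(2, O, Add(-2, O)) (Function('x')(O) = Mul(Mul(2, O), Add(-2, O)) = Mul(2, O, Add(-2, O)))
Pow(Add(Function('a')(6), Function('x')(Function('j')(0))), 2) = Pow(Add(1, Mul(2, Mul(2, 0), Add(-2, Mul(2, 0)))), 2) = Pow(Add(1, Mul(2, 0, Add(-2, 0))), 2) = Pow(Add(1, Mul(2, 0, -2)), 2) = Pow(Add(1, 0), 2) = Pow(1, 2) = 1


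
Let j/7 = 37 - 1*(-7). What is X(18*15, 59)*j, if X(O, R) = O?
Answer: 83160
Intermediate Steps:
j = 308 (j = 7*(37 - 1*(-7)) = 7*(37 + 7) = 7*44 = 308)
X(18*15, 59)*j = (18*15)*308 = 270*308 = 83160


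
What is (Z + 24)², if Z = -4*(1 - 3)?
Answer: 1024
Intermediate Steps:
Z = 8 (Z = -4*(-2) = 8)
(Z + 24)² = (8 + 24)² = 32² = 1024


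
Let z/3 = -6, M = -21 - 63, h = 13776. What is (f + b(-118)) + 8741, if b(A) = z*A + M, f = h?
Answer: 24557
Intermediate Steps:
M = -84
z = -18 (z = 3*(-6) = -18)
f = 13776
b(A) = -84 - 18*A (b(A) = -18*A - 84 = -84 - 18*A)
(f + b(-118)) + 8741 = (13776 + (-84 - 18*(-118))) + 8741 = (13776 + (-84 + 2124)) + 8741 = (13776 + 2040) + 8741 = 15816 + 8741 = 24557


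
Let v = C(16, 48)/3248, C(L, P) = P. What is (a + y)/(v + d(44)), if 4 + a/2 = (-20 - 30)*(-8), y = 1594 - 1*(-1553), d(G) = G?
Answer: 799617/8935 ≈ 89.493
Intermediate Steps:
y = 3147 (y = 1594 + 1553 = 3147)
a = 792 (a = -8 + 2*((-20 - 30)*(-8)) = -8 + 2*(-50*(-8)) = -8 + 2*400 = -8 + 800 = 792)
v = 3/203 (v = 48/3248 = 48*(1/3248) = 3/203 ≈ 0.014778)
(a + y)/(v + d(44)) = (792 + 3147)/(3/203 + 44) = 3939/(8935/203) = 3939*(203/8935) = 799617/8935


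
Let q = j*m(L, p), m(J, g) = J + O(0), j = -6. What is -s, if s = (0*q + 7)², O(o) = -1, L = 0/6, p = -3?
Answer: -49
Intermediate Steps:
L = 0 (L = 0*(⅙) = 0)
m(J, g) = -1 + J (m(J, g) = J - 1 = -1 + J)
q = 6 (q = -6*(-1 + 0) = -6*(-1) = 6)
s = 49 (s = (0*6 + 7)² = (0 + 7)² = 7² = 49)
-s = -1*49 = -49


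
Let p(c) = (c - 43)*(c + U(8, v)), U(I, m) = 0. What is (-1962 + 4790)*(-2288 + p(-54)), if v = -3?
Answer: 8342600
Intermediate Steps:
p(c) = c*(-43 + c) (p(c) = (c - 43)*(c + 0) = (-43 + c)*c = c*(-43 + c))
(-1962 + 4790)*(-2288 + p(-54)) = (-1962 + 4790)*(-2288 - 54*(-43 - 54)) = 2828*(-2288 - 54*(-97)) = 2828*(-2288 + 5238) = 2828*2950 = 8342600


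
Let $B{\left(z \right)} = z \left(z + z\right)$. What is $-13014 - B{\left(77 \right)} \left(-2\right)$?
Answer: $10702$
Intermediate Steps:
$B{\left(z \right)} = 2 z^{2}$ ($B{\left(z \right)} = z 2 z = 2 z^{2}$)
$-13014 - B{\left(77 \right)} \left(-2\right) = -13014 - 2 \cdot 77^{2} \left(-2\right) = -13014 - 2 \cdot 5929 \left(-2\right) = -13014 - 11858 \left(-2\right) = -13014 - -23716 = -13014 + 23716 = 10702$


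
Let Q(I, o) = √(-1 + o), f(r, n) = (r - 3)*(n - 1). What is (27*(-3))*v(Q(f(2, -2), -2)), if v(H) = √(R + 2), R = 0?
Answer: -81*√2 ≈ -114.55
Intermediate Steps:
f(r, n) = (-1 + n)*(-3 + r) (f(r, n) = (-3 + r)*(-1 + n) = (-1 + n)*(-3 + r))
v(H) = √2 (v(H) = √(0 + 2) = √2)
(27*(-3))*v(Q(f(2, -2), -2)) = (27*(-3))*√2 = -81*√2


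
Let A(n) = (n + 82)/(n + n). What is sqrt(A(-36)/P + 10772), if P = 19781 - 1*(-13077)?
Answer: sqrt(418678920058154)/197148 ≈ 103.79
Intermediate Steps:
A(n) = (82 + n)/(2*n) (A(n) = (82 + n)/((2*n)) = (82 + n)*(1/(2*n)) = (82 + n)/(2*n))
P = 32858 (P = 19781 + 13077 = 32858)
sqrt(A(-36)/P + 10772) = sqrt(((1/2)*(82 - 36)/(-36))/32858 + 10772) = sqrt(((1/2)*(-1/36)*46)*(1/32858) + 10772) = sqrt(-23/36*1/32858 + 10772) = sqrt(-23/1182888 + 10772) = sqrt(12742069513/1182888) = sqrt(418678920058154)/197148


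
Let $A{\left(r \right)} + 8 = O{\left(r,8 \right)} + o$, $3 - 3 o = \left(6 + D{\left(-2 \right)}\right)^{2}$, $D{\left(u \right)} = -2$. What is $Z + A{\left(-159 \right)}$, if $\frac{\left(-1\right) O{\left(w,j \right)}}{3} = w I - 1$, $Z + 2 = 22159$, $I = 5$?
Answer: $\frac{73598}{3} \approx 24533.0$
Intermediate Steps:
$Z = 22157$ ($Z = -2 + 22159 = 22157$)
$O{\left(w,j \right)} = 3 - 15 w$ ($O{\left(w,j \right)} = - 3 \left(w 5 - 1\right) = - 3 \left(5 w - 1\right) = - 3 \left(-1 + 5 w\right) = 3 - 15 w$)
$o = - \frac{13}{3}$ ($o = 1 - \frac{\left(6 - 2\right)^{2}}{3} = 1 - \frac{4^{2}}{3} = 1 - \frac{16}{3} = - \frac{13}{3} \approx -4.3333$)
$A{\left(r \right)} = - \frac{28}{3} - 15 r$ ($A{\left(r \right)} = -8 - \left(\frac{4}{3} + 15 r\right) = - \frac{28}{3} - 15 r$)
$Z + A{\left(-159 \right)} = 22157 - - \frac{7127}{3} = 22157 + \left(- \frac{28}{3} + 2385\right) = 22157 + \frac{7127}{3} = \frac{73598}{3}$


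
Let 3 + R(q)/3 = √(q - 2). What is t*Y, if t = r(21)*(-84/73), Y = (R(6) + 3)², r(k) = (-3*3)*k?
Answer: 0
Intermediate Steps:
r(k) = -9*k
R(q) = -9 + 3*√(-2 + q) (R(q) = -9 + 3*√(q - 2) = -9 + 3*√(-2 + q))
Y = 0 (Y = ((-9 + 3*√(-2 + 6)) + 3)² = ((-9 + 3*√4) + 3)² = ((-9 + 3*2) + 3)² = ((-9 + 6) + 3)² = (-3 + 3)² = 0² = 0)
t = 15876/73 (t = (-9*21)*(-84/73) = -(-15876)/73 = -189*(-84/73) = 15876/73 ≈ 217.48)
t*Y = (15876/73)*0 = 0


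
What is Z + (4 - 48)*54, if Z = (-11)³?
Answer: -3707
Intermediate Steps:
Z = -1331
Z + (4 - 48)*54 = -1331 + (4 - 48)*54 = -1331 - 44*54 = -1331 - 2376 = -3707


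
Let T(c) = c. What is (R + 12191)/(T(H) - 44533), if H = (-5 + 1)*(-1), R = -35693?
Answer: 7834/14843 ≈ 0.52779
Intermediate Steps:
H = 4 (H = -4*(-1) = 4)
(R + 12191)/(T(H) - 44533) = (-35693 + 12191)/(4 - 44533) = -23502/(-44529) = -23502*(-1/44529) = 7834/14843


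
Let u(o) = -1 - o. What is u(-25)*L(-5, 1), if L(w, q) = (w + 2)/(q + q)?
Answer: -36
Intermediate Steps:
L(w, q) = (2 + w)/(2*q) (L(w, q) = (2 + w)/((2*q)) = (2 + w)*(1/(2*q)) = (2 + w)/(2*q))
u(-25)*L(-5, 1) = (-1 - 1*(-25))*((1/2)*(2 - 5)/1) = (-1 + 25)*((1/2)*1*(-3)) = 24*(-3/2) = -36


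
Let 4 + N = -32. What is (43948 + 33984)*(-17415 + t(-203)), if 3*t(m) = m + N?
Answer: -4090183088/3 ≈ -1.3634e+9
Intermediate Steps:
N = -36 (N = -4 - 32 = -36)
t(m) = -12 + m/3 (t(m) = (m - 36)/3 = (-36 + m)/3 = -12 + m/3)
(43948 + 33984)*(-17415 + t(-203)) = (43948 + 33984)*(-17415 + (-12 + (⅓)*(-203))) = 77932*(-17415 + (-12 - 203/3)) = 77932*(-17415 - 239/3) = 77932*(-52484/3) = -4090183088/3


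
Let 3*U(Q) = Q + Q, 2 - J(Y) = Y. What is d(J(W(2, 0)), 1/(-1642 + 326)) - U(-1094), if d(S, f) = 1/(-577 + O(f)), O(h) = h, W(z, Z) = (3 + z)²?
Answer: 553805552/759333 ≈ 729.33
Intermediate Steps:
J(Y) = 2 - Y
d(S, f) = 1/(-577 + f)
U(Q) = 2*Q/3 (U(Q) = (Q + Q)/3 = (2*Q)/3 = 2*Q/3)
d(J(W(2, 0)), 1/(-1642 + 326)) - U(-1094) = 1/(-577 + 1/(-1642 + 326)) - 2*(-1094)/3 = 1/(-577 + 1/(-1316)) - 1*(-2188/3) = 1/(-577 - 1/1316) + 2188/3 = 1/(-759333/1316) + 2188/3 = -1316/759333 + 2188/3 = 553805552/759333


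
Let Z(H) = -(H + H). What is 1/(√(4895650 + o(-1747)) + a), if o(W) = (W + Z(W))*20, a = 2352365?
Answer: 470473/1106723232527 - √4930590/5533616162635 ≈ 4.2470e-7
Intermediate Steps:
Z(H) = -2*H
o(W) = -20*W (o(W) = (W - 2*W)*20 = -W*20 = -20*W)
1/(√(4895650 + o(-1747)) + a) = 1/(√(4895650 - 20*(-1747)) + 2352365) = 1/(√(4895650 + 34940) + 2352365) = 1/(√4930590 + 2352365) = 1/(2352365 + √4930590)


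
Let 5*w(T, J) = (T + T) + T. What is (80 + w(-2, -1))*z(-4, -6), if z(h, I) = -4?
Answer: -1576/5 ≈ -315.20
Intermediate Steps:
w(T, J) = 3*T/5 (w(T, J) = ((T + T) + T)/5 = (2*T + T)/5 = (3*T)/5 = 3*T/5)
(80 + w(-2, -1))*z(-4, -6) = (80 + (3/5)*(-2))*(-4) = (80 - 6/5)*(-4) = (394/5)*(-4) = -1576/5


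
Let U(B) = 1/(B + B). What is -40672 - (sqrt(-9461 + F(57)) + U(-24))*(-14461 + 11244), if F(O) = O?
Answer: -1955473/48 + 6434*I*sqrt(2351) ≈ -40739.0 + 3.1197e+5*I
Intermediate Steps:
U(B) = 1/(2*B)
-40672 - (sqrt(-9461 + F(57)) + U(-24))*(-14461 + 11244) = -40672 - (sqrt(-9461 + 57) + (1/2)/(-24))*(-14461 + 11244) = -40672 - (sqrt(-9404) + (1/2)*(-1/24))*(-3217) = -40672 - (2*I*sqrt(2351) - 1/48)*(-3217) = -40672 - (-1/48 + 2*I*sqrt(2351))*(-3217) = -40672 - (3217/48 - 6434*I*sqrt(2351)) = -40672 + (-3217/48 + 6434*I*sqrt(2351)) = -1955473/48 + 6434*I*sqrt(2351)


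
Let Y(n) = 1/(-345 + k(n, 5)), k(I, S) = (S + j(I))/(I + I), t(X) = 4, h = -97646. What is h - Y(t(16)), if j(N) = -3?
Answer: -134653830/1379 ≈ -97646.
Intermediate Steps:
k(I, S) = (-3 + S)/(2*I) (k(I, S) = (S - 3)/(I + I) = (-3 + S)/((2*I)) = (-3 + S)*(1/(2*I)) = (-3 + S)/(2*I))
Y(n) = 1/(-345 + 1/n) (Y(n) = 1/(-345 + (-3 + 5)/(2*n)) = 1/(-345 + (½)*2/n) = 1/(-345 + 1/n))
h - Y(t(16)) = -97646 - (-1)*4/(-1 + 345*4) = -97646 - (-1)*4/(-1 + 1380) = -97646 - (-1)*4/1379 = -97646 - 1*(-4/1379) = -97646 + 4/1379 = -134653830/1379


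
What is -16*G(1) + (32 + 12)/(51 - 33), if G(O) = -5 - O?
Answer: 886/9 ≈ 98.444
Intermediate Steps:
-16*G(1) + (32 + 12)/(51 - 33) = -16*(-5 - 1*1) + (32 + 12)/(51 - 33) = -16*(-5 - 1) + 44/18 = -16*(-6) + 44*(1/18) = 96 + 22/9 = 886/9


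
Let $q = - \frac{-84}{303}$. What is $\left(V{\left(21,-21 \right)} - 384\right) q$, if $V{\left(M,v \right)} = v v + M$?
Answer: $\frac{2184}{101} \approx 21.624$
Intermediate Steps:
$V{\left(M,v \right)} = M + v^{2}$ ($V{\left(M,v \right)} = v^{2} + M = M + v^{2}$)
$q = \frac{28}{101}$ ($q = - \frac{-84}{303} = \left(-1\right) \left(- \frac{28}{101}\right) = \frac{28}{101} \approx 0.27723$)
$\left(V{\left(21,-21 \right)} - 384\right) q = \left(\left(21 + \left(-21\right)^{2}\right) - 384\right) \frac{28}{101} = \left(\left(21 + 441\right) - 384\right) \frac{28}{101} = \left(462 - 384\right) \frac{28}{101} = 78 \cdot \frac{28}{101} = \frac{2184}{101}$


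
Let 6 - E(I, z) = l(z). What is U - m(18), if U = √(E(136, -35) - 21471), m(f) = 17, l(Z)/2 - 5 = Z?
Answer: -17 + I*√21405 ≈ -17.0 + 146.3*I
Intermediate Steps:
l(Z) = 10 + 2*Z
E(I, z) = -4 - 2*z (E(I, z) = 6 - (10 + 2*z) = 6 + (-10 - 2*z) = -4 - 2*z)
U = I*√21405 (U = √((-4 - 2*(-35)) - 21471) = √((-4 + 70) - 21471) = √(66 - 21471) = √(-21405) = I*√21405 ≈ 146.3*I)
U - m(18) = I*√21405 - 1*17 = I*√21405 - 17 = -17 + I*√21405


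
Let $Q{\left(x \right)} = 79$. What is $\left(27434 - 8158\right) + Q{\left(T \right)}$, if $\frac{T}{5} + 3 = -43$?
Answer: $19355$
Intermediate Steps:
$T = -230$ ($T = -15 + 5 \left(-43\right) = -15 - 215 = -230$)
$\left(27434 - 8158\right) + Q{\left(T \right)} = \left(27434 - 8158\right) + 79 = 19276 + 79 = 19355$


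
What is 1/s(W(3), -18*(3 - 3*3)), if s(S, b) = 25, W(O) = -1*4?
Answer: 1/25 ≈ 0.040000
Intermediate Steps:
W(O) = -4
1/s(W(3), -18*(3 - 3*3)) = 1/25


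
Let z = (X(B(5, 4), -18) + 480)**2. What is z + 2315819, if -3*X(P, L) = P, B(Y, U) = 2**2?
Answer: 22904467/9 ≈ 2.5449e+6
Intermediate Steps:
B(Y, U) = 4
X(P, L) = -P/3
z = 2062096/9 (z = (-1/3*4 + 480)**2 = (-4/3 + 480)**2 = (1436/3)**2 = 2062096/9 ≈ 2.2912e+5)
z + 2315819 = 2062096/9 + 2315819 = 22904467/9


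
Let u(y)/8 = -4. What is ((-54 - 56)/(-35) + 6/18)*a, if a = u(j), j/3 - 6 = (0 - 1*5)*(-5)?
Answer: -2336/21 ≈ -111.24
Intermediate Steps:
j = 93 (j = 18 + 3*((0 - 1*5)*(-5)) = 18 + 3*((0 - 5)*(-5)) = 18 + 3*(-5*(-5)) = 18 + 3*25 = 18 + 75 = 93)
u(y) = -32 (u(y) = 8*(-4) = -32)
a = -32
((-54 - 56)/(-35) + 6/18)*a = ((-54 - 56)/(-35) + 6/18)*(-32) = (-110*(-1/35) + 6*(1/18))*(-32) = (22/7 + 1/3)*(-32) = (73/21)*(-32) = -2336/21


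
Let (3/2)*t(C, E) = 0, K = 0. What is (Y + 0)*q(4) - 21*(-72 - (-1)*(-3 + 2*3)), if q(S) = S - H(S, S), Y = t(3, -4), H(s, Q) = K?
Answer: 1449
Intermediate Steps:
t(C, E) = 0 (t(C, E) = (2/3)*0 = 0)
H(s, Q) = 0
Y = 0
q(S) = S (q(S) = S - 1*0 = S + 0 = S)
(Y + 0)*q(4) - 21*(-72 - (-1)*(-3 + 2*3)) = (0 + 0)*4 - 21*(-72 - (-1)*(-3 + 2*3)) = 0*4 - 21*(-72 - (-1)*(-3 + 6)) = 0 - 21*(-72 - (-1)*3) = 0 - 21*(-72 - 1*(-3)) = 0 - 21*(-72 + 3) = 0 - 21*(-69) = 0 + 1449 = 1449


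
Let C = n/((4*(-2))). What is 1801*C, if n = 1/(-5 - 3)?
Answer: 1801/64 ≈ 28.141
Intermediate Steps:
n = -1/8 (n = 1/(-8) = -1/8 ≈ -0.12500)
C = 1/64 (C = -1/(8*(4*(-2))) = -1/8/(-8) = -1/8*(-1/8) = 1/64 ≈ 0.015625)
1801*C = 1801*(1/64) = 1801/64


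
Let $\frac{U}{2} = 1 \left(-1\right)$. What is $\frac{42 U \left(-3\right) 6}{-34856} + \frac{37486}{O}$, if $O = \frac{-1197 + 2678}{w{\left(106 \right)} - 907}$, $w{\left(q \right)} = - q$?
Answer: $- \frac{165450026435}{6452717} \approx -25640.0$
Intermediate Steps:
$O = - \frac{1481}{1013}$ ($O = \frac{-1197 + 2678}{\left(-1\right) 106 - 907} = \frac{1481}{-106 - 907} = \frac{1481}{-1013} = 1481 \left(- \frac{1}{1013}\right) = - \frac{1481}{1013} \approx -1.462$)
$U = -2$ ($U = 2 \cdot 1 \left(-1\right) = 2 \left(-1\right) = -2$)
$\frac{42 U \left(-3\right) 6}{-34856} + \frac{37486}{O} = \frac{42 \left(-2\right) \left(-3\right) 6}{-34856} + \frac{37486}{- \frac{1481}{1013}} = 42 \cdot 6 \cdot 6 \left(- \frac{1}{34856}\right) + 37486 \left(- \frac{1013}{1481}\right) = 42 \cdot 36 \left(- \frac{1}{34856}\right) - \frac{37973318}{1481} = 1512 \left(- \frac{1}{34856}\right) - \frac{37973318}{1481} = - \frac{189}{4357} - \frac{37973318}{1481} = - \frac{165450026435}{6452717}$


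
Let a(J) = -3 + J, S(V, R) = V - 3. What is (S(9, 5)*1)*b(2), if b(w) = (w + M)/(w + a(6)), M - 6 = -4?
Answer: 24/5 ≈ 4.8000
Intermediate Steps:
M = 2 (M = 6 - 4 = 2)
S(V, R) = -3 + V
b(w) = (2 + w)/(3 + w) (b(w) = (w + 2)/(w + (-3 + 6)) = (2 + w)/(w + 3) = (2 + w)/(3 + w))
(S(9, 5)*1)*b(2) = ((-3 + 9)*1)*((2 + 2)/(3 + 2)) = (6*1)*(4/5) = 6*((1/5)*4) = 6*(4/5) = 24/5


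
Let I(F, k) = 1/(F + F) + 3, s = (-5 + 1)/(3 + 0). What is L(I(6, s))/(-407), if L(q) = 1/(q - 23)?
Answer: 12/97273 ≈ 0.00012336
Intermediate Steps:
s = -4/3 ≈ -1.3333
I(F, k) = 3 + 1/(2*F) (I(F, k) = 1/(2*F) + 3 = 3 + 1/(2*F))
L(q) = 1/(-23 + q)
L(I(6, s))/(-407) = 1/(-23 + (3 + (½)/6)*(-407)) = -1/407/(-23 + (3 + (½)*(⅙))) = -1/407/(-23 + (3 + 1/12)) = -1/407/(-23 + 37/12) = -1/407/(-239/12) = -12/239*(-1/407) = 12/97273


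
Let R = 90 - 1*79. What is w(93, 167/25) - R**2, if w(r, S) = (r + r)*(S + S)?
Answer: 59099/25 ≈ 2364.0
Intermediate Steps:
w(r, S) = 4*S*r (w(r, S) = (2*r)*(2*S) = 4*S*r)
R = 11 (R = 90 - 79 = 11)
w(93, 167/25) - R**2 = 4*(167/25)*93 - 1*11**2 = 4*(167*(1/25))*93 - 1*121 = 4*(167/25)*93 - 121 = 62124/25 - 121 = 59099/25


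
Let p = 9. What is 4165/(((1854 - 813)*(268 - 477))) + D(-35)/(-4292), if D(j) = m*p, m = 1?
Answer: -19834301/933806148 ≈ -0.021240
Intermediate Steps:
D(j) = 9 (D(j) = 1*9 = 9)
4165/(((1854 - 813)*(268 - 477))) + D(-35)/(-4292) = 4165/(((1854 - 813)*(268 - 477))) + 9/(-4292) = 4165/((1041*(-209))) + 9*(-1/4292) = 4165/(-217569) - 9/4292 = 4165*(-1/217569) - 9/4292 = -4165/217569 - 9/4292 = -19834301/933806148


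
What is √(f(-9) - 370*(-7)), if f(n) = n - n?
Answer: √2590 ≈ 50.892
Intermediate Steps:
f(n) = 0
√(f(-9) - 370*(-7)) = √(0 - 370*(-7)) = √(0 + 2590) = √2590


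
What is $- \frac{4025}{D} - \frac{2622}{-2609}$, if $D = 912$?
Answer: $- \frac{8109961}{2379408} \approx -3.4084$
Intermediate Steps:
$- \frac{4025}{D} - \frac{2622}{-2609} = - \frac{4025}{912} - \frac{2622}{-2609} = \left(-4025\right) \frac{1}{912} - - \frac{2622}{2609} = - \frac{4025}{912} + \frac{2622}{2609} = - \frac{8109961}{2379408}$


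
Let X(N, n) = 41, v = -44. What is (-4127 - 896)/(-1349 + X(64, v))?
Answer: 5023/1308 ≈ 3.8402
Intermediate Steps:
(-4127 - 896)/(-1349 + X(64, v)) = (-4127 - 896)/(-1349 + 41) = -5023/(-1308) = -5023*(-1/1308) = 5023/1308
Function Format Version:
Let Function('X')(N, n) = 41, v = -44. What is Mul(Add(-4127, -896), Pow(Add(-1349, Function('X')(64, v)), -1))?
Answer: Rational(5023, 1308) ≈ 3.8402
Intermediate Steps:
Mul(Add(-4127, -896), Pow(Add(-1349, Function('X')(64, v)), -1)) = Mul(Add(-4127, -896), Pow(Add(-1349, 41), -1)) = Mul(-5023, Pow(-1308, -1)) = Mul(-5023, Rational(-1, 1308)) = Rational(5023, 1308)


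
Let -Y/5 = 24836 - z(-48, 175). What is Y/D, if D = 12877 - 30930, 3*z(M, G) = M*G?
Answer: 19740/2579 ≈ 7.6541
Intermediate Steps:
z(M, G) = G*M/3 (z(M, G) = (M*G)/3 = (G*M)/3 = G*M/3)
D = -18053
Y = -138180 (Y = -5*(24836 - 175*(-48)/3) = -5*(24836 - 1*(-2800)) = -5*(24836 + 2800) = -5*27636 = -138180)
Y/D = -138180/(-18053) = -138180*(-1/18053) = 19740/2579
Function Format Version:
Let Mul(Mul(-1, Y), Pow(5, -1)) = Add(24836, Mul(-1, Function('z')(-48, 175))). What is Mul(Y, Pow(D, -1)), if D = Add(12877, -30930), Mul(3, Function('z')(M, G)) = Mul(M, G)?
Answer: Rational(19740, 2579) ≈ 7.6541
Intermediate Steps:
Function('z')(M, G) = Mul(Rational(1, 3), G, M) (Function('z')(M, G) = Mul(Rational(1, 3), Mul(M, G)) = Mul(Rational(1, 3), Mul(G, M)) = Mul(Rational(1, 3), G, M))
D = -18053
Y = -138180 (Y = Mul(-5, Add(24836, Mul(-1, Mul(Rational(1, 3), 175, -48)))) = Mul(-5, Add(24836, Mul(-1, -2800))) = Mul(-5, Add(24836, 2800)) = Mul(-5, 27636) = -138180)
Mul(Y, Pow(D, -1)) = Mul(-138180, Pow(-18053, -1)) = Mul(-138180, Rational(-1, 18053)) = Rational(19740, 2579)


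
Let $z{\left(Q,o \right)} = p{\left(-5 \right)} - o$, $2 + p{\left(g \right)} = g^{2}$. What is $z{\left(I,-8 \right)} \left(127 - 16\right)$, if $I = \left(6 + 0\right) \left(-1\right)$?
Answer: $3441$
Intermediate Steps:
$p{\left(g \right)} = -2 + g^{2}$
$I = -6$ ($I = 6 \left(-1\right) = -6$)
$z{\left(Q,o \right)} = 23 - o$ ($z{\left(Q,o \right)} = \left(-2 + \left(-5\right)^{2}\right) - o = \left(-2 + 25\right) - o = 23 - o$)
$z{\left(I,-8 \right)} \left(127 - 16\right) = \left(23 - -8\right) \left(127 - 16\right) = \left(23 + 8\right) 111 = 31 \cdot 111 = 3441$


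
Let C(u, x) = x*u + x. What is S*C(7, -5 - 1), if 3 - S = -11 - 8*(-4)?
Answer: 864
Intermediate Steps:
S = -18 (S = 3 - (-11 - 8*(-4)) = 3 - (-11 + 32) = 3 - 1*21 = 3 - 21 = -18)
C(u, x) = x + u*x (C(u, x) = u*x + x = x + u*x)
S*C(7, -5 - 1) = -18*(-5 - 1)*(1 + 7) = -(-108)*8 = -18*(-48) = 864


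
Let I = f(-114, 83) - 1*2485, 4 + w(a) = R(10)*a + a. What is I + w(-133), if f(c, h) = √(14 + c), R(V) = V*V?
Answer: -15922 + 10*I ≈ -15922.0 + 10.0*I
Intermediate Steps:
R(V) = V²
w(a) = -4 + 101*a (w(a) = -4 + (10²*a + a) = -4 + (100*a + a) = -4 + 101*a)
I = -2485 + 10*I (I = √(14 - 114) - 1*2485 = √(-100) - 2485 = 10*I - 2485 = -2485 + 10*I ≈ -2485.0 + 10.0*I)
I + w(-133) = (-2485 + 10*I) + (-4 + 101*(-133)) = (-2485 + 10*I) + (-4 - 13433) = (-2485 + 10*I) - 13437 = -15922 + 10*I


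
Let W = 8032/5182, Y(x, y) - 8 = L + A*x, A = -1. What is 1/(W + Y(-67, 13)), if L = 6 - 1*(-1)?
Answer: 2591/216478 ≈ 0.011969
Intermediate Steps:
L = 7 (L = 6 + 1 = 7)
Y(x, y) = 15 - x (Y(x, y) = 8 + (7 - x) = 15 - x)
W = 4016/2591 (W = 8032*(1/5182) = 4016/2591 ≈ 1.5500)
1/(W + Y(-67, 13)) = 1/(4016/2591 + (15 - 1*(-67))) = 1/(4016/2591 + (15 + 67)) = 1/(4016/2591 + 82) = 1/(216478/2591) = 2591/216478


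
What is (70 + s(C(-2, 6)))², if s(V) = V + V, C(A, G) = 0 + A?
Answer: 4356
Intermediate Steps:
C(A, G) = A
s(V) = 2*V
(70 + s(C(-2, 6)))² = (70 + 2*(-2))² = (70 - 4)² = 66² = 4356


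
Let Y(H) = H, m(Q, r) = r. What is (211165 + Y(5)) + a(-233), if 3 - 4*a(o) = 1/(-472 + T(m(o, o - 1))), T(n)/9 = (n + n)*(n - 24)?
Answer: 917514946991/4344896 ≈ 2.1117e+5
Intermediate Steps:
T(n) = 18*n*(-24 + n) (T(n) = 9*((n + n)*(n - 24)) = 9*((2*n)*(-24 + n)) = 9*(2*n*(-24 + n)) = 18*n*(-24 + n))
a(o) = ¾ - 1/(4*(-472 + 18*(-1 + o)*(-25 + o))) (a(o) = ¾ - 1/(4*(-472 + 18*(o - 1)*(-24 + (o - 1)))) = ¾ - 1/(4*(-472 + 18*(-1 + o)*(-24 + (-1 + o)))) = ¾ - 1/(4*(-472 + 18*(-1 + o)*(-25 + o))))
(211165 + Y(5)) + a(-233) = (211165 + 5) + (-1417 + 54*(-1 - 233)*(-25 - 233))/(8*(-236 + 9*(-1 - 233)*(-25 - 233))) = 211170 + (-1417 + 54*(-234)*(-258))/(8*(-236 + 9*(-234)*(-258))) = 211170 + (-1417 + 3260088)/(8*(-236 + 543348)) = 211170 + (⅛)*3258671/543112 = 211170 + (⅛)*(1/543112)*3258671 = 211170 + 3258671/4344896 = 917514946991/4344896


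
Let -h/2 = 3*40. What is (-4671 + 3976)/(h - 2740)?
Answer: 139/596 ≈ 0.23322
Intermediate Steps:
h = -240 (h = -6*40 = -2*120 = -240)
(-4671 + 3976)/(h - 2740) = (-4671 + 3976)/(-240 - 2740) = -695/(-2980) = -695*(-1/2980) = 139/596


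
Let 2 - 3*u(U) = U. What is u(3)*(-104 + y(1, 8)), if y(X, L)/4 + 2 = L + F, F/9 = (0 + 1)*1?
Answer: 44/3 ≈ 14.667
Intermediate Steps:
u(U) = ⅔ - U/3
F = 9 (F = 9*((0 + 1)*1) = 9*(1*1) = 9*1 = 9)
y(X, L) = 28 + 4*L (y(X, L) = -8 + 4*(L + 9) = -8 + 4*(9 + L) = -8 + (36 + 4*L) = 28 + 4*L)
u(3)*(-104 + y(1, 8)) = (⅔ - ⅓*3)*(-104 + (28 + 4*8)) = (⅔ - 1)*(-104 + (28 + 32)) = -(-104 + 60)/3 = -⅓*(-44) = 44/3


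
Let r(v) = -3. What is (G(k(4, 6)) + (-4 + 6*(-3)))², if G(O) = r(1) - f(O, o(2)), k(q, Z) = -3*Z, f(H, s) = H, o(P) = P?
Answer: 49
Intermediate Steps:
G(O) = -3 - O
(G(k(4, 6)) + (-4 + 6*(-3)))² = ((-3 - (-3)*6) + (-4 + 6*(-3)))² = ((-3 - 1*(-18)) + (-4 - 18))² = ((-3 + 18) - 22)² = (15 - 22)² = (-7)² = 49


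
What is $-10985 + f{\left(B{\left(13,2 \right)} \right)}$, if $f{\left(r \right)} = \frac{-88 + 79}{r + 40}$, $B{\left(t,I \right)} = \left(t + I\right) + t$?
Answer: $- \frac{746989}{68} \approx -10985.0$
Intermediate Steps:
$B{\left(t,I \right)} = I + 2 t$ ($B{\left(t,I \right)} = \left(I + t\right) + t = I + 2 t$)
$f{\left(r \right)} = - \frac{9}{40 + r}$
$-10985 + f{\left(B{\left(13,2 \right)} \right)} = -10985 - \frac{9}{40 + \left(2 + 2 \cdot 13\right)} = -10985 - \frac{9}{40 + \left(2 + 26\right)} = -10985 - \frac{9}{40 + 28} = -10985 - \frac{9}{68} = - \frac{746989}{68}$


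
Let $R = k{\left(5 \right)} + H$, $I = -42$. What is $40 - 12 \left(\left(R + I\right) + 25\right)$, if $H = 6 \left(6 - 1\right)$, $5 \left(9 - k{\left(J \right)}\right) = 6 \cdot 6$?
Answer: $- \frac{688}{5} \approx -137.6$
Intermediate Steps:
$k{\left(J \right)} = \frac{9}{5}$ ($k{\left(J \right)} = 9 - \frac{6 \cdot 6}{5} = 9 - \frac{36}{5} = \frac{9}{5}$)
$H = 30$ ($H = 6 \cdot 5 = 30$)
$R = \frac{159}{5}$ ($R = \frac{9}{5} + 30 = \frac{159}{5} \approx 31.8$)
$40 - 12 \left(\left(R + I\right) + 25\right) = 40 - 12 \left(\left(\frac{159}{5} - 42\right) + 25\right) = 40 - 12 \left(- \frac{51}{5} + 25\right) = 40 - \frac{888}{5} = - \frac{688}{5}$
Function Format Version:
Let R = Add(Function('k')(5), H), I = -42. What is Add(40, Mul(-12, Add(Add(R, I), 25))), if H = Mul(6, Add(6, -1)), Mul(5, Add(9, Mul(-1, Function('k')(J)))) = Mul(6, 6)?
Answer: Rational(-688, 5) ≈ -137.60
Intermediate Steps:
Function('k')(J) = Rational(9, 5) (Function('k')(J) = Add(9, Mul(Rational(-1, 5), Mul(6, 6))) = Add(9, Mul(Rational(-1, 5), 36)) = Add(9, Rational(-36, 5)) = Rational(9, 5))
H = 30 (H = Mul(6, 5) = 30)
R = Rational(159, 5) (R = Add(Rational(9, 5), 30) = Rational(159, 5) ≈ 31.800)
Add(40, Mul(-12, Add(Add(R, I), 25))) = Add(40, Mul(-12, Add(Add(Rational(159, 5), -42), 25))) = Add(40, Mul(-12, Add(Rational(-51, 5), 25))) = Add(40, Mul(-12, Rational(74, 5))) = Add(40, Rational(-888, 5)) = Rational(-688, 5)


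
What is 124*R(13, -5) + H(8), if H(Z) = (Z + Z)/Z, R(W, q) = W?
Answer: 1614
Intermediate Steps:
H(Z) = 2 (H(Z) = (2*Z)/Z = 2)
124*R(13, -5) + H(8) = 124*13 + 2 = 1612 + 2 = 1614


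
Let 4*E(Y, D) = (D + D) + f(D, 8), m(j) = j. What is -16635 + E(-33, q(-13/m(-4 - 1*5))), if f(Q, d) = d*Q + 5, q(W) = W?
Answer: -598685/36 ≈ -16630.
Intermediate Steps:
f(Q, d) = 5 + Q*d (f(Q, d) = Q*d + 5 = 5 + Q*d)
E(Y, D) = 5/4 + 5*D/2 (E(Y, D) = ((D + D) + (5 + D*8))/4 = (2*D + (5 + 8*D))/4 = (5 + 10*D)/4 = 5/4 + 5*D/2)
-16635 + E(-33, q(-13/m(-4 - 1*5))) = -16635 + (5/4 + 5*(-13/(-4 - 1*5))/2) = -16635 + (5/4 + 5*(-13/(-4 - 5))/2) = -16635 + (5/4 + 5*(-13/(-9))/2) = -16635 + (5/4 + 5*(-13*(-1/9))/2) = -16635 + (5/4 + (5/2)*(13/9)) = -16635 + (5/4 + 65/18) = -16635 + 175/36 = -598685/36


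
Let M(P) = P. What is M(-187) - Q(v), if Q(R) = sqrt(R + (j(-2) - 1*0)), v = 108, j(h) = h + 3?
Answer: -187 - sqrt(109) ≈ -197.44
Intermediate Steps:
j(h) = 3 + h
Q(R) = sqrt(1 + R) (Q(R) = sqrt(R + ((3 - 2) - 1*0)) = sqrt(R + (1 + 0)) = sqrt(R + 1) = sqrt(1 + R))
M(-187) - Q(v) = -187 - sqrt(1 + 108) = -187 - sqrt(109)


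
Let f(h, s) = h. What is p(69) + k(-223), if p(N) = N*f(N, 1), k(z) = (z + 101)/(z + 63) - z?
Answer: 398781/80 ≈ 4984.8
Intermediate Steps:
k(z) = -z + (101 + z)/(63 + z) (k(z) = (101 + z)/(63 + z) - z = -z + (101 + z)/(63 + z))
p(N) = N² (p(N) = N*N = N²)
p(69) + k(-223) = 69² + (101 - 1*(-223)² - 62*(-223))/(63 - 223) = 4761 + (101 - 1*49729 + 13826)/(-160) = 4761 - (101 - 49729 + 13826)/160 = 4761 - 1/160*(-35802) = 4761 + 17901/80 = 398781/80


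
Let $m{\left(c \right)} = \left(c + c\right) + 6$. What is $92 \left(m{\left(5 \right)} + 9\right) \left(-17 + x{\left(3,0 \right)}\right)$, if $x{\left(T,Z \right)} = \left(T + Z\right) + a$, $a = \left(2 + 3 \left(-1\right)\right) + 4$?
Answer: $-25300$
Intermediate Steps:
$m{\left(c \right)} = 6 + 2 c$ ($m{\left(c \right)} = 2 c + 6 = 6 + 2 c$)
$a = 3$ ($a = \left(2 - 3\right) + 4 = -1 + 4 = 3$)
$x{\left(T,Z \right)} = 3 + T + Z$ ($x{\left(T,Z \right)} = \left(T + Z\right) + 3 = 3 + T + Z$)
$92 \left(m{\left(5 \right)} + 9\right) \left(-17 + x{\left(3,0 \right)}\right) = 92 \left(\left(6 + 2 \cdot 5\right) + 9\right) \left(-17 + \left(3 + 3 + 0\right)\right) = 92 \left(\left(6 + 10\right) + 9\right) \left(-17 + 6\right) = 92 \left(16 + 9\right) \left(-11\right) = 92 \cdot 25 \left(-11\right) = 92 \left(-275\right) = -25300$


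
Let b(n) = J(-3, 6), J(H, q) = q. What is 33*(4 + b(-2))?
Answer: 330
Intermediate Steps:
b(n) = 6
33*(4 + b(-2)) = 33*(4 + 6) = 33*10 = 330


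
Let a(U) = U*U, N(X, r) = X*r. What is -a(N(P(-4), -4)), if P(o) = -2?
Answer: -64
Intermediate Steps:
a(U) = U**2
-a(N(P(-4), -4)) = -(-2*(-4))**2 = -1*8**2 = -1*64 = -64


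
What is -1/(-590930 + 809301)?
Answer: -1/218371 ≈ -4.5794e-6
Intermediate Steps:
-1/(-590930 + 809301) = -1/218371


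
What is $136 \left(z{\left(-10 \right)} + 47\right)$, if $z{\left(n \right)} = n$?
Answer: $5032$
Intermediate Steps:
$136 \left(z{\left(-10 \right)} + 47\right) = 136 \left(-10 + 47\right) = 136 \cdot 37 = 5032$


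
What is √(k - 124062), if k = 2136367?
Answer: √2012305 ≈ 1418.6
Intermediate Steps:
√(k - 124062) = √(2136367 - 124062) = √2012305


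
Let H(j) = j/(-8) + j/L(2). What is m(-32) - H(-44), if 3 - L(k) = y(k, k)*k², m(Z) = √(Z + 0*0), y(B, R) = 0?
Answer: 55/6 + 4*I*√2 ≈ 9.1667 + 5.6569*I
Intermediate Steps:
m(Z) = √Z (m(Z) = √(Z + 0) = √Z)
L(k) = 3 (L(k) = 3 - 0*k² = 3 - 1*0 = 3 + 0 = 3)
H(j) = 5*j/24 (H(j) = j/(-8) + j/3 = j*(-⅛) + j*(⅓) = -j/8 + j/3 = 5*j/24)
m(-32) - H(-44) = √(-32) - 5*(-44)/24 = 4*I*√2 - 1*(-55/6) = 4*I*√2 + 55/6 = 55/6 + 4*I*√2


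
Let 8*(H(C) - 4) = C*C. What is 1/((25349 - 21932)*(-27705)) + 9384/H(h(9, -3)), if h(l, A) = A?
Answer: 7106914969879/3881387385 ≈ 1831.0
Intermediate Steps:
H(C) = 4 + C**2/8 (H(C) = 4 + (C*C)/8 = 4 + C**2/8)
1/((25349 - 21932)*(-27705)) + 9384/H(h(9, -3)) = 1/((25349 - 21932)*(-27705)) + 9384/(4 + (1/8)*(-3)**2) = -1/27705/3417 + 9384/(4 + (1/8)*9) = (1/3417)*(-1/27705) + 9384/(4 + 9/8) = -1/94667985 + 9384/(41/8) = -1/94667985 + 9384*(8/41) = -1/94667985 + 75072/41 = 7106914969879/3881387385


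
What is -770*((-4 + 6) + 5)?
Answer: -5390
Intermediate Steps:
-770*((-4 + 6) + 5) = -770*(2 + 5) = -770*7 = -5390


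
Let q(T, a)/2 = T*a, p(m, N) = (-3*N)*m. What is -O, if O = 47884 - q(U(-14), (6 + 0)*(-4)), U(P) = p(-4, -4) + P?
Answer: -44908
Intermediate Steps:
p(m, N) = -3*N*m
U(P) = -48 + P (U(P) = -3*(-4)*(-4) + P = -48 + P)
q(T, a) = 2*T*a (q(T, a) = 2*(T*a) = 2*T*a)
O = 44908 (O = 47884 - 2*(-48 - 14)*(6 + 0)*(-4) = 47884 - 2*(-62)*6*(-4) = 47884 - 2*(-62)*(-24) = 47884 - 1*2976 = 47884 - 2976 = 44908)
-O = -1*44908 = -44908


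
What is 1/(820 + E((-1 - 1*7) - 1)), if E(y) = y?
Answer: 1/811 ≈ 0.0012330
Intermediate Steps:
1/(820 + E((-1 - 1*7) - 1)) = 1/(820 + ((-1 - 1*7) - 1)) = 1/(820 + ((-1 - 7) - 1)) = 1/(820 + (-8 - 1)) = 1/(820 - 9) = 1/811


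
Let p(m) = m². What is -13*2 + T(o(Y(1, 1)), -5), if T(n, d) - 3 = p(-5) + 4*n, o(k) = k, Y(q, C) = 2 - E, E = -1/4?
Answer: 11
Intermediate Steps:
E = -¼ (E = -1*¼ = -¼ ≈ -0.25000)
Y(q, C) = 9/4 (Y(q, C) = 2 - 1*(-¼) = 2 + ¼ = 9/4)
T(n, d) = 28 + 4*n (T(n, d) = 3 + ((-5)² + 4*n) = 3 + (25 + 4*n) = 28 + 4*n)
-13*2 + T(o(Y(1, 1)), -5) = -13*2 + (28 + 4*(9/4)) = -26 + (28 + 9) = -26 + 37 = 11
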